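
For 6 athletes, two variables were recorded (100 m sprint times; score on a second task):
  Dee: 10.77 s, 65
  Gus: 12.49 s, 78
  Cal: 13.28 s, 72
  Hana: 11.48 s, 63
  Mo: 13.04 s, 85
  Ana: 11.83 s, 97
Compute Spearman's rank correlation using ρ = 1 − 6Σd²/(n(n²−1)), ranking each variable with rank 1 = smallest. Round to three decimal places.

Ranks of variable 1: 1, 4, 6, 2, 5, 3
Ranks of variable 2: 2, 4, 3, 1, 5, 6
d = r₁ − r₂: -1, 0, 3, 1, 0, -3
d²: 1, 0, 9, 1, 0, 9; Σd² = 20
ρ = 1 − 6·20/(6·35) = 1 − 120/210 = 0.429

0.429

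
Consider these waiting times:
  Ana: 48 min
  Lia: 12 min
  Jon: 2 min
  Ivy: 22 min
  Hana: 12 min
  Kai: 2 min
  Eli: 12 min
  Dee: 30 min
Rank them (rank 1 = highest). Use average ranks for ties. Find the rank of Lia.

5

Sorted (descending): 48, 30, 22, 12, 12, 12, 2, 2
The 3 values of 12 occupy positions 4–6 → average rank 5.
The 2 values of 2 occupy positions 7–8 → average rank (7+8)/2 = 7.5.
Lia has value 12 min → rank 5.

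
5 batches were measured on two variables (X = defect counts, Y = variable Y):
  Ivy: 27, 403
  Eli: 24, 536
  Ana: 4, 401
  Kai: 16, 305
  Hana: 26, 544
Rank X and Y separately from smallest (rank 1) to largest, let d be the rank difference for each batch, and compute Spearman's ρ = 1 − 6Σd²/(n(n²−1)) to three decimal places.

0.600

Ranks of variable 1: 5, 3, 1, 2, 4
Ranks of variable 2: 3, 4, 2, 1, 5
d = r₁ − r₂: 2, -1, -1, 1, -1
d²: 4, 1, 1, 1, 1; Σd² = 8
ρ = 1 − 6·8/(5·24) = 1 − 48/120 = 0.600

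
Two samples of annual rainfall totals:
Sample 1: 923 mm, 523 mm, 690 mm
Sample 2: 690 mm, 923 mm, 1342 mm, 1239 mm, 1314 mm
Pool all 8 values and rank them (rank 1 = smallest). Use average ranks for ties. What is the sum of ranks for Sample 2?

28

Sorted (ascending): 523, 690, 690, 923, 923, 1239, 1314, 1342
The 2 values of 690 occupy positions 2–3 → average rank (2+3)/2 = 2.5.
The 2 values of 923 occupy positions 4–5 → average rank (4+5)/2 = 4.5.
Sample 2 values → pooled ranks: 690→2.5, 923→4.5, 1342→8, 1239→6, 1314→7
Rank sum = 2.5 + 4.5 + 8 + 6 + 7 = 28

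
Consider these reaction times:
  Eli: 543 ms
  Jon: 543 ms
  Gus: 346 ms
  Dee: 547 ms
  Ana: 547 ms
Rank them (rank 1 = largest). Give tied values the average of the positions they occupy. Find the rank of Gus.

5

Sorted (descending): 547, 547, 543, 543, 346
The 2 values of 547 occupy positions 1–2 → average rank (1+2)/2 = 1.5.
The 2 values of 543 occupy positions 3–4 → average rank (3+4)/2 = 3.5.
Gus has value 346 ms → rank 5.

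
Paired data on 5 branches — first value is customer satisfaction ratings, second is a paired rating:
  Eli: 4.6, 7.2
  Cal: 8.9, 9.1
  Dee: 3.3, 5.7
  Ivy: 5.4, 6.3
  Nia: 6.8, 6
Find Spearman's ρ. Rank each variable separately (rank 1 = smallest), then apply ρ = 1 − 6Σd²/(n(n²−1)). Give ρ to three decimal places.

0.600

Ranks of variable 1: 2, 5, 1, 3, 4
Ranks of variable 2: 4, 5, 1, 3, 2
d = r₁ − r₂: -2, 0, 0, 0, 2
d²: 4, 0, 0, 0, 4; Σd² = 8
ρ = 1 − 6·8/(5·24) = 1 − 48/120 = 0.600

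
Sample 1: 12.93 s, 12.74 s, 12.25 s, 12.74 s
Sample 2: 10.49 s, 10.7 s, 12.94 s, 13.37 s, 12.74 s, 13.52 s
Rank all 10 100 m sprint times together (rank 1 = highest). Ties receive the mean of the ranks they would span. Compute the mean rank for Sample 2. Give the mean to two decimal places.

Sorted (descending): 13.52, 13.37, 12.94, 12.93, 12.74, 12.74, 12.74, 12.25, 10.7, 10.49
The 3 values of 12.74 occupy positions 5–7 → average rank 6.
Sample 2 values → pooled ranks: 10.49→10, 10.7→9, 12.94→3, 13.37→2, 12.74→6, 13.52→1
Mean rank = (10 + 9 + 3 + 2 + 6 + 1) / 6 = 5.17

5.17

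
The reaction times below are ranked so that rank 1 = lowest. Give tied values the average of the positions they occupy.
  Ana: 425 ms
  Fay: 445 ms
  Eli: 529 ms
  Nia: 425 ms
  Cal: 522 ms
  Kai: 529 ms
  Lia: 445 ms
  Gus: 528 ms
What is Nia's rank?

Sorted (ascending): 425, 425, 445, 445, 522, 528, 529, 529
The 2 values of 425 occupy positions 1–2 → average rank (1+2)/2 = 1.5.
The 2 values of 445 occupy positions 3–4 → average rank (3+4)/2 = 3.5.
The 2 values of 529 occupy positions 7–8 → average rank (7+8)/2 = 7.5.
Nia has value 425 ms → rank 1.5.

1.5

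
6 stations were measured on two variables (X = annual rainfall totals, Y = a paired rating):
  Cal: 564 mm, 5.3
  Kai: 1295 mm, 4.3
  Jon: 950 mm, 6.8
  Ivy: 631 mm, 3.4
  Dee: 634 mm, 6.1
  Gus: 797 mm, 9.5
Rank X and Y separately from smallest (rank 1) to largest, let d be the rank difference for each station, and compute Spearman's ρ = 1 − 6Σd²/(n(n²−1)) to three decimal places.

Ranks of variable 1: 1, 6, 5, 2, 3, 4
Ranks of variable 2: 3, 2, 5, 1, 4, 6
d = r₁ − r₂: -2, 4, 0, 1, -1, -2
d²: 4, 16, 0, 1, 1, 4; Σd² = 26
ρ = 1 − 6·26/(6·35) = 1 − 156/210 = 0.257

0.257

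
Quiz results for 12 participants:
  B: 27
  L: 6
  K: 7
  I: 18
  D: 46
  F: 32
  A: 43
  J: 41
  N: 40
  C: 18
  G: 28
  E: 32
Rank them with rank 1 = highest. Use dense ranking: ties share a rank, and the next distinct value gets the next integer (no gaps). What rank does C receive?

Sorted (descending): 46, 43, 41, 40, 32, 32, 28, 27, 18, 18, 7, 6
The 2 values of 32 share dense rank 5.
The 2 values of 18 share dense rank 8.
Remaining distinct values take the next consecutive integers.
C has value 18 → rank 8.

8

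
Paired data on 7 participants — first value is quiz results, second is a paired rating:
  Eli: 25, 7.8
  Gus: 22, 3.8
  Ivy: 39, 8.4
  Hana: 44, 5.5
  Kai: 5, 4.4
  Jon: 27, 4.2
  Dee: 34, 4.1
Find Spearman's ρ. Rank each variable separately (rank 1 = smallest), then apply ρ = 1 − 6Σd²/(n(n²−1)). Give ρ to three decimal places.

Ranks of variable 1: 3, 2, 6, 7, 1, 4, 5
Ranks of variable 2: 6, 1, 7, 5, 4, 3, 2
d = r₁ − r₂: -3, 1, -1, 2, -3, 1, 3
d²: 9, 1, 1, 4, 9, 1, 9; Σd² = 34
ρ = 1 − 6·34/(7·48) = 1 − 204/336 = 0.393

0.393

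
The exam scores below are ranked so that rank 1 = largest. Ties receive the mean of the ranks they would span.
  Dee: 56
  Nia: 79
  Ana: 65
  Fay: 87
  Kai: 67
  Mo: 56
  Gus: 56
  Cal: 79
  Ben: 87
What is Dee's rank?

Sorted (descending): 87, 87, 79, 79, 67, 65, 56, 56, 56
The 2 values of 87 occupy positions 1–2 → average rank (1+2)/2 = 1.5.
The 2 values of 79 occupy positions 3–4 → average rank (3+4)/2 = 3.5.
The 3 values of 56 occupy positions 7–9 → average rank 8.
Dee has value 56 → rank 8.

8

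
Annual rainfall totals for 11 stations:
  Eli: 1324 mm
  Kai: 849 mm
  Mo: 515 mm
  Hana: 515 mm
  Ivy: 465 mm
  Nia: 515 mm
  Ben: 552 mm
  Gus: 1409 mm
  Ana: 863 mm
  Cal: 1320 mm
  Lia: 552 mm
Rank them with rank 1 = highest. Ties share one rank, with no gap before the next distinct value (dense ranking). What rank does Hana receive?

Sorted (descending): 1409, 1324, 1320, 863, 849, 552, 552, 515, 515, 515, 465
The 2 values of 552 share dense rank 6.
The 3 values of 515 share dense rank 7.
Remaining distinct values take the next consecutive integers.
Hana has value 515 mm → rank 7.

7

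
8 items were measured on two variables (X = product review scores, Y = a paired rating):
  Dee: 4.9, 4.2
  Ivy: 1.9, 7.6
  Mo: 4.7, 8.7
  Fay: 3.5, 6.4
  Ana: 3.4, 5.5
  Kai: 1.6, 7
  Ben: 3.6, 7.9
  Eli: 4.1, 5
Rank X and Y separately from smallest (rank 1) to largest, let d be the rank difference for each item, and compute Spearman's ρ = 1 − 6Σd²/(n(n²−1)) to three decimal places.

-0.214

Ranks of variable 1: 8, 2, 7, 4, 3, 1, 5, 6
Ranks of variable 2: 1, 6, 8, 4, 3, 5, 7, 2
d = r₁ − r₂: 7, -4, -1, 0, 0, -4, -2, 4
d²: 49, 16, 1, 0, 0, 16, 4, 16; Σd² = 102
ρ = 1 − 6·102/(8·63) = 1 − 612/504 = -0.214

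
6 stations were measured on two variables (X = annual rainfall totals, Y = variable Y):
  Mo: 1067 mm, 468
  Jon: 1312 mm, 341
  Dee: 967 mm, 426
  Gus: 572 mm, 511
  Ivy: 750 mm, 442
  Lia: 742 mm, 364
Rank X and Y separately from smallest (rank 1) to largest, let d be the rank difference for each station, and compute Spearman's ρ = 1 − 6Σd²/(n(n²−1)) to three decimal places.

-0.486

Ranks of variable 1: 5, 6, 4, 1, 3, 2
Ranks of variable 2: 5, 1, 3, 6, 4, 2
d = r₁ − r₂: 0, 5, 1, -5, -1, 0
d²: 0, 25, 1, 25, 1, 0; Σd² = 52
ρ = 1 − 6·52/(6·35) = 1 − 312/210 = -0.486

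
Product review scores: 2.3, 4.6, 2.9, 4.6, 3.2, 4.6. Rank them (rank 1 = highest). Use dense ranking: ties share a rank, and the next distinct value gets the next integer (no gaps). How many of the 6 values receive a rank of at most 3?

Sorted (descending): 4.6, 4.6, 4.6, 3.2, 2.9, 2.3
The 3 values of 4.6 share dense rank 1.
Remaining distinct values take the next consecutive integers.
Ranks ≤ 3: {1, 1, 1, 2, 3} → 5 values.

5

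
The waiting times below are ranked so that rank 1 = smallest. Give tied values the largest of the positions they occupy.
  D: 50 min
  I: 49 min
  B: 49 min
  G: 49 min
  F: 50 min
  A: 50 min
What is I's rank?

3

Sorted (ascending): 49, 49, 49, 50, 50, 50
The 3 values of 49 occupy positions 1–3 → each gets rank 3.
The 3 values of 50 occupy positions 4–6 → each gets rank 6.
I has value 49 min → rank 3.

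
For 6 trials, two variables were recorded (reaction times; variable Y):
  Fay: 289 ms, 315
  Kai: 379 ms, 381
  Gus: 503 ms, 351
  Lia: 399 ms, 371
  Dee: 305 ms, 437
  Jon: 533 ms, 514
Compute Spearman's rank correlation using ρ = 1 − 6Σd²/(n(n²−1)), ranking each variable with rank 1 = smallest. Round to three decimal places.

Ranks of variable 1: 1, 3, 5, 4, 2, 6
Ranks of variable 2: 1, 4, 2, 3, 5, 6
d = r₁ − r₂: 0, -1, 3, 1, -3, 0
d²: 0, 1, 9, 1, 9, 0; Σd² = 20
ρ = 1 − 6·20/(6·35) = 1 − 120/210 = 0.429

0.429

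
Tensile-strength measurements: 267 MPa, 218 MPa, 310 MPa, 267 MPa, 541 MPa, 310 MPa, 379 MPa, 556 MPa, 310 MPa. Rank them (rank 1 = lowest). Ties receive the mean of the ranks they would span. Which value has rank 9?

556

Sorted (ascending): 218, 267, 267, 310, 310, 310, 379, 541, 556
The 2 values of 267 occupy positions 2–3 → average rank (2+3)/2 = 2.5.
The 3 values of 310 occupy positions 4–6 → average rank 5.
Rank 9 → value 556.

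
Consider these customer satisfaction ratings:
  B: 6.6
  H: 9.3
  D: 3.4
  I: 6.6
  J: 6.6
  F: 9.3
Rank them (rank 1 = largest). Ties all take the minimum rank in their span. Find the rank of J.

3

Sorted (descending): 9.3, 9.3, 6.6, 6.6, 6.6, 3.4
The 2 values of 9.3 occupy positions 1–2 → each gets rank 1.
The 3 values of 6.6 occupy positions 3–5 → each gets rank 3.
J has value 6.6 → rank 3.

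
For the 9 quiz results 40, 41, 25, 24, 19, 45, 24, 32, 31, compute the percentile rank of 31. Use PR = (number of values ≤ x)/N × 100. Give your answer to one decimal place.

55.6

N = 9.
Strictly below 31: 4. Equal to 31: 1.
PR = 5/9 × 100 = 55.6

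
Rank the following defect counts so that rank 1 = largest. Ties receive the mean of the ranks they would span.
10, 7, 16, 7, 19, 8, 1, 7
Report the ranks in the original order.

3, 6, 2, 6, 1, 4, 8, 6

Sorted (descending): 19, 16, 10, 8, 7, 7, 7, 1
The 3 values of 7 occupy positions 5–7 → average rank 6.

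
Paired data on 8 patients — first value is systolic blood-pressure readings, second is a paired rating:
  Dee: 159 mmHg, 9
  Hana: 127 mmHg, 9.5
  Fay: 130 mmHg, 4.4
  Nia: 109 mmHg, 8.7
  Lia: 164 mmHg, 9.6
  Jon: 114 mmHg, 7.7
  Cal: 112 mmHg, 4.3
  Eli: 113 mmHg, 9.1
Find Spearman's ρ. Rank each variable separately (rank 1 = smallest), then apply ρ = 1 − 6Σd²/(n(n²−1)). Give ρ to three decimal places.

Ranks of variable 1: 7, 5, 6, 1, 8, 4, 2, 3
Ranks of variable 2: 5, 7, 2, 4, 8, 3, 1, 6
d = r₁ − r₂: 2, -2, 4, -3, 0, 1, 1, -3
d²: 4, 4, 16, 9, 0, 1, 1, 9; Σd² = 44
ρ = 1 − 6·44/(8·63) = 1 − 264/504 = 0.476

0.476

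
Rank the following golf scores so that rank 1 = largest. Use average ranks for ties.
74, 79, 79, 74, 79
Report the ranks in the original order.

4.5, 2, 2, 4.5, 2

Sorted (descending): 79, 79, 79, 74, 74
The 3 values of 79 occupy positions 1–3 → average rank 2.
The 2 values of 74 occupy positions 4–5 → average rank (4+5)/2 = 4.5.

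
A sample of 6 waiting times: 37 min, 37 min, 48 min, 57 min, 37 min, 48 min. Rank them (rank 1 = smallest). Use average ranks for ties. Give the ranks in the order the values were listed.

2, 2, 4.5, 6, 2, 4.5

Sorted (ascending): 37, 37, 37, 48, 48, 57
The 3 values of 37 occupy positions 1–3 → average rank 2.
The 2 values of 48 occupy positions 4–5 → average rank (4+5)/2 = 4.5.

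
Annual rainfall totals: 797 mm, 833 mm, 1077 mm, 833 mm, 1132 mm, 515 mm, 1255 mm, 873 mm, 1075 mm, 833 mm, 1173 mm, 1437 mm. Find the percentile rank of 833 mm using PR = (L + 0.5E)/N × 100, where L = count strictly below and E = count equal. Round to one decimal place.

29.2

N = 12.
Strictly below 833: 2. Equal to 833: 3.
PR = (2 + 0.5·3)/12 × 100 = 29.2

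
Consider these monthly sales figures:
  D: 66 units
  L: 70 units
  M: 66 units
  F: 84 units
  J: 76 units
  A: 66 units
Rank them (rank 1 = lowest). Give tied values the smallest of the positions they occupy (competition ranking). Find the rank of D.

Sorted (ascending): 66, 66, 66, 70, 76, 84
The 3 values of 66 occupy positions 1–3 → each gets rank 1.
D has value 66 units → rank 1.

1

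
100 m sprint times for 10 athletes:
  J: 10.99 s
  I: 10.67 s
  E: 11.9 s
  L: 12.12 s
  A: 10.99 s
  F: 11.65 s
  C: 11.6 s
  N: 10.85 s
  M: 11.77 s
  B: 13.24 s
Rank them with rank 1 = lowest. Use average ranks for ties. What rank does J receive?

Sorted (ascending): 10.67, 10.85, 10.99, 10.99, 11.6, 11.65, 11.77, 11.9, 12.12, 13.24
The 2 values of 10.99 occupy positions 3–4 → average rank (3+4)/2 = 3.5.
J has value 10.99 s → rank 3.5.

3.5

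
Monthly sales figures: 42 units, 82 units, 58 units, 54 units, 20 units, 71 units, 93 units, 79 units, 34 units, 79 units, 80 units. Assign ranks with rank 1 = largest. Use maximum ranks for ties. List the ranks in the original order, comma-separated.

9, 2, 7, 8, 11, 6, 1, 5, 10, 5, 3

Sorted (descending): 93, 82, 80, 79, 79, 71, 58, 54, 42, 34, 20
The 2 values of 79 occupy positions 4–5 → each gets rank 5.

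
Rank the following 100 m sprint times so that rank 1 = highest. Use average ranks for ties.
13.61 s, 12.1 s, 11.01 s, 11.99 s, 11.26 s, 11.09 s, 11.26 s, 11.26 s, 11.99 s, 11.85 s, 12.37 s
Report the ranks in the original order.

Sorted (descending): 13.61, 12.37, 12.1, 11.99, 11.99, 11.85, 11.26, 11.26, 11.26, 11.09, 11.01
The 2 values of 11.99 occupy positions 4–5 → average rank (4+5)/2 = 4.5.
The 3 values of 11.26 occupy positions 7–9 → average rank 8.

1, 3, 11, 4.5, 8, 10, 8, 8, 4.5, 6, 2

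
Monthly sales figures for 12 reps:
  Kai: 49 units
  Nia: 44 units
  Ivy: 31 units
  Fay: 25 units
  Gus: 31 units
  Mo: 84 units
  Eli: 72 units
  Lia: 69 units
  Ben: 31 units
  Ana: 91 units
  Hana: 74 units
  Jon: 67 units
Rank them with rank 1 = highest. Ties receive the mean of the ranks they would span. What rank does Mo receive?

Sorted (descending): 91, 84, 74, 72, 69, 67, 49, 44, 31, 31, 31, 25
The 3 values of 31 occupy positions 9–11 → average rank 10.
Mo has value 84 units → rank 2.

2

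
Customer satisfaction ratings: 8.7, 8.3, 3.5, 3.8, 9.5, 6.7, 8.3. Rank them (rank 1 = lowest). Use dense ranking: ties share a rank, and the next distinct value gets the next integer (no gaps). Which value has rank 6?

Sorted (ascending): 3.5, 3.8, 6.7, 8.3, 8.3, 8.7, 9.5
The 2 values of 8.3 share dense rank 4.
Remaining distinct values take the next consecutive integers.
Rank 6 → value 9.5.

9.5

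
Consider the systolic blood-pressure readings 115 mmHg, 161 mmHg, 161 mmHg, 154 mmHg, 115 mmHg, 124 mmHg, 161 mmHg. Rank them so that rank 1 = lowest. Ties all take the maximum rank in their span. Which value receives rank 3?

Sorted (ascending): 115, 115, 124, 154, 161, 161, 161
The 2 values of 115 occupy positions 1–2 → each gets rank 2.
The 3 values of 161 occupy positions 5–7 → each gets rank 7.
Rank 3 → value 124.

124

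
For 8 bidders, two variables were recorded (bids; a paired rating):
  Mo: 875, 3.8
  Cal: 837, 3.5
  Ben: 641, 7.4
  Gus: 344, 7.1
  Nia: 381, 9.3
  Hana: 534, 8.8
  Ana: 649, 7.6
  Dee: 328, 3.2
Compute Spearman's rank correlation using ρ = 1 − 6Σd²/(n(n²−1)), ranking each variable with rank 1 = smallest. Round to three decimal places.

-0.048

Ranks of variable 1: 8, 7, 5, 2, 3, 4, 6, 1
Ranks of variable 2: 3, 2, 5, 4, 8, 7, 6, 1
d = r₁ − r₂: 5, 5, 0, -2, -5, -3, 0, 0
d²: 25, 25, 0, 4, 25, 9, 0, 0; Σd² = 88
ρ = 1 − 6·88/(8·63) = 1 − 528/504 = -0.048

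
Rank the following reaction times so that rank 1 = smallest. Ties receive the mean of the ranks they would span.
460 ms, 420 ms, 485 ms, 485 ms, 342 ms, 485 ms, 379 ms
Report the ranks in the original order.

4, 3, 6, 6, 1, 6, 2

Sorted (ascending): 342, 379, 420, 460, 485, 485, 485
The 3 values of 485 occupy positions 5–7 → average rank 6.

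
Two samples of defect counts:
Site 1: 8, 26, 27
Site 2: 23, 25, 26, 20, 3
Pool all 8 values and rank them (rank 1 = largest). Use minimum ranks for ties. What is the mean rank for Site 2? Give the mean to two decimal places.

5.00

Sorted (descending): 27, 26, 26, 25, 23, 20, 8, 3
The 2 values of 26 occupy positions 2–3 → each gets rank 2.
Site 2 values → pooled ranks: 23→5, 25→4, 26→2, 20→6, 3→8
Mean rank = (5 + 4 + 2 + 6 + 8) / 5 = 5.00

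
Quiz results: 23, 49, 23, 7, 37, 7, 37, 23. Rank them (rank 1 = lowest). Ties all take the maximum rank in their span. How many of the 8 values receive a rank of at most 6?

5

Sorted (ascending): 7, 7, 23, 23, 23, 37, 37, 49
The 2 values of 7 occupy positions 1–2 → each gets rank 2.
The 3 values of 23 occupy positions 3–5 → each gets rank 5.
The 2 values of 37 occupy positions 6–7 → each gets rank 7.
Ranks ≤ 6: {2, 2, 5, 5, 5} → 5 values.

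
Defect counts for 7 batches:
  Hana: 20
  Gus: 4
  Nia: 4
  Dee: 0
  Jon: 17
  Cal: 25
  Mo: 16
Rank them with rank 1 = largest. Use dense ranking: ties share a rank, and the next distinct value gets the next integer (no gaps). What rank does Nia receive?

Sorted (descending): 25, 20, 17, 16, 4, 4, 0
The 2 values of 4 share dense rank 5.
Remaining distinct values take the next consecutive integers.
Nia has value 4 → rank 5.

5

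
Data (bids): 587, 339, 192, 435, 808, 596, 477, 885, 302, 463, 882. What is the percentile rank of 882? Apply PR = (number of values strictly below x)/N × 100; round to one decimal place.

N = 11.
Strictly below 882: 9. Equal to 882: 1.
PR = 9/11 × 100 = 81.8

81.8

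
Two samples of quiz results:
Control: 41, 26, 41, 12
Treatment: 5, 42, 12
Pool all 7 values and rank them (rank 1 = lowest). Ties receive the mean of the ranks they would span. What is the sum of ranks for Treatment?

10.5

Sorted (ascending): 5, 12, 12, 26, 41, 41, 42
The 2 values of 12 occupy positions 2–3 → average rank (2+3)/2 = 2.5.
The 2 values of 41 occupy positions 5–6 → average rank (5+6)/2 = 5.5.
Treatment values → pooled ranks: 5→1, 42→7, 12→2.5
Rank sum = 1 + 7 + 2.5 = 10.5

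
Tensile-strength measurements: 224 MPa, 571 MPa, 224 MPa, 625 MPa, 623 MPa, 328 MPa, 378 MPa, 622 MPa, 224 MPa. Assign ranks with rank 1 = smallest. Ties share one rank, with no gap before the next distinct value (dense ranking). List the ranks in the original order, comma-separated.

1, 4, 1, 7, 6, 2, 3, 5, 1

Sorted (ascending): 224, 224, 224, 328, 378, 571, 622, 623, 625
The 3 values of 224 share dense rank 1.
Remaining distinct values take the next consecutive integers.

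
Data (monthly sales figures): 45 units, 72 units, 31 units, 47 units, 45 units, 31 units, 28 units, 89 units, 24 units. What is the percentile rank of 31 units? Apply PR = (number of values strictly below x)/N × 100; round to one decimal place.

22.2

N = 9.
Strictly below 31: 2. Equal to 31: 2.
PR = 2/9 × 100 = 22.2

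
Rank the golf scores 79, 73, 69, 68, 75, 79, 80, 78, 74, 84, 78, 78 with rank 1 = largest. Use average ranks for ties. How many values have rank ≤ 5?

4

Sorted (descending): 84, 80, 79, 79, 78, 78, 78, 75, 74, 73, 69, 68
The 2 values of 79 occupy positions 3–4 → average rank (3+4)/2 = 3.5.
The 3 values of 78 occupy positions 5–7 → average rank 6.
Ranks ≤ 5: {1, 2, 3.5, 3.5} → 4 values.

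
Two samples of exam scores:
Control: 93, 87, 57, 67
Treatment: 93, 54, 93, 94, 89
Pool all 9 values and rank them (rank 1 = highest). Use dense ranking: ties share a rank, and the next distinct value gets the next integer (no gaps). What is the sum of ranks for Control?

17

Sorted (descending): 94, 93, 93, 93, 89, 87, 67, 57, 54
The 3 values of 93 share dense rank 2.
Remaining distinct values take the next consecutive integers.
Control values → pooled ranks: 93→2, 87→4, 57→6, 67→5
Rank sum = 2 + 4 + 6 + 5 = 17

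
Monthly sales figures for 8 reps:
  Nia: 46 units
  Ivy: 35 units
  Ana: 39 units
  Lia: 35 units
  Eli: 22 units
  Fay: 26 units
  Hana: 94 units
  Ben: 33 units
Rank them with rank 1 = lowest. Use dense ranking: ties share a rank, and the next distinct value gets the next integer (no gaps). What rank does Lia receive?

Sorted (ascending): 22, 26, 33, 35, 35, 39, 46, 94
The 2 values of 35 share dense rank 4.
Remaining distinct values take the next consecutive integers.
Lia has value 35 units → rank 4.

4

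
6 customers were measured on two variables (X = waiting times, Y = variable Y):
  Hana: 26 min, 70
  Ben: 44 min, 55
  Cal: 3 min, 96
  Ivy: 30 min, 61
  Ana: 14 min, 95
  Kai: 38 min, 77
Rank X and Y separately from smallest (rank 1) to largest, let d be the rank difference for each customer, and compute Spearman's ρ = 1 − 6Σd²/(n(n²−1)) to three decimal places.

Ranks of variable 1: 3, 6, 1, 4, 2, 5
Ranks of variable 2: 3, 1, 6, 2, 5, 4
d = r₁ − r₂: 0, 5, -5, 2, -3, 1
d²: 0, 25, 25, 4, 9, 1; Σd² = 64
ρ = 1 − 6·64/(6·35) = 1 − 384/210 = -0.829

-0.829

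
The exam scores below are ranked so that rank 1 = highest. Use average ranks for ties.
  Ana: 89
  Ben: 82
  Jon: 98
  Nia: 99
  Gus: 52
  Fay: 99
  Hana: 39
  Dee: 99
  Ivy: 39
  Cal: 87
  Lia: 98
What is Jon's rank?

4.5

Sorted (descending): 99, 99, 99, 98, 98, 89, 87, 82, 52, 39, 39
The 3 values of 99 occupy positions 1–3 → average rank 2.
The 2 values of 98 occupy positions 4–5 → average rank (4+5)/2 = 4.5.
The 2 values of 39 occupy positions 10–11 → average rank (10+11)/2 = 10.5.
Jon has value 98 → rank 4.5.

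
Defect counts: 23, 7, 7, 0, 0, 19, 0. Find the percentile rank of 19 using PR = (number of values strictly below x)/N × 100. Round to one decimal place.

71.4

N = 7.
Strictly below 19: 5. Equal to 19: 1.
PR = 5/7 × 100 = 71.4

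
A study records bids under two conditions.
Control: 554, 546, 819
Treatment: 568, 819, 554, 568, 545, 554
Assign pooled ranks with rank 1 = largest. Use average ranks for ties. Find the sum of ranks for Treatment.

29.5

Sorted (descending): 819, 819, 568, 568, 554, 554, 554, 546, 545
The 2 values of 819 occupy positions 1–2 → average rank (1+2)/2 = 1.5.
The 2 values of 568 occupy positions 3–4 → average rank (3+4)/2 = 3.5.
The 3 values of 554 occupy positions 5–7 → average rank 6.
Treatment values → pooled ranks: 568→3.5, 819→1.5, 554→6, 568→3.5, 545→9, 554→6
Rank sum = 3.5 + 1.5 + 6 + 3.5 + 9 + 6 = 29.5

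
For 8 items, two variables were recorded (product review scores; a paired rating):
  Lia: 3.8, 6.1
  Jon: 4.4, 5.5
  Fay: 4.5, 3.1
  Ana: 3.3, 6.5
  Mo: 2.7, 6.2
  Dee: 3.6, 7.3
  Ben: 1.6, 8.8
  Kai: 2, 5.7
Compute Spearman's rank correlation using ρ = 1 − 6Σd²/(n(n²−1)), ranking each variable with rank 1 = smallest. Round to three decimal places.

-0.667

Ranks of variable 1: 6, 7, 8, 4, 3, 5, 1, 2
Ranks of variable 2: 4, 2, 1, 6, 5, 7, 8, 3
d = r₁ − r₂: 2, 5, 7, -2, -2, -2, -7, -1
d²: 4, 25, 49, 4, 4, 4, 49, 1; Σd² = 140
ρ = 1 − 6·140/(8·63) = 1 − 840/504 = -0.667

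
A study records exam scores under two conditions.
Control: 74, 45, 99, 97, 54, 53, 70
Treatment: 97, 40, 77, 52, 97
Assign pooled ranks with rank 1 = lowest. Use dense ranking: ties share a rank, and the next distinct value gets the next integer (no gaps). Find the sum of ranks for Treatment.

Sorted (ascending): 40, 45, 52, 53, 54, 70, 74, 77, 97, 97, 97, 99
The 3 values of 97 share dense rank 9.
Remaining distinct values take the next consecutive integers.
Treatment values → pooled ranks: 97→9, 40→1, 77→8, 52→3, 97→9
Rank sum = 9 + 1 + 8 + 3 + 9 = 30

30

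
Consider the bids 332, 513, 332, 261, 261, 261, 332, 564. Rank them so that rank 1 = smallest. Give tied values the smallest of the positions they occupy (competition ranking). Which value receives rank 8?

564

Sorted (ascending): 261, 261, 261, 332, 332, 332, 513, 564
The 3 values of 261 occupy positions 1–3 → each gets rank 1.
The 3 values of 332 occupy positions 4–6 → each gets rank 4.
Rank 8 → value 564.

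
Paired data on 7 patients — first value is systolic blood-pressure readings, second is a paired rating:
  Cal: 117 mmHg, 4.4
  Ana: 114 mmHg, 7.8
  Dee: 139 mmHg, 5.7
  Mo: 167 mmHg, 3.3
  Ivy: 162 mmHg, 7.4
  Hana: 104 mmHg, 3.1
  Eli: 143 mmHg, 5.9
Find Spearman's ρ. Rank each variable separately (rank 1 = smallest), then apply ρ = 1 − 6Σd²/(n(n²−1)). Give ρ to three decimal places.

0.107

Ranks of variable 1: 3, 2, 4, 7, 6, 1, 5
Ranks of variable 2: 3, 7, 4, 2, 6, 1, 5
d = r₁ − r₂: 0, -5, 0, 5, 0, 0, 0
d²: 0, 25, 0, 25, 0, 0, 0; Σd² = 50
ρ = 1 − 6·50/(7·48) = 1 − 300/336 = 0.107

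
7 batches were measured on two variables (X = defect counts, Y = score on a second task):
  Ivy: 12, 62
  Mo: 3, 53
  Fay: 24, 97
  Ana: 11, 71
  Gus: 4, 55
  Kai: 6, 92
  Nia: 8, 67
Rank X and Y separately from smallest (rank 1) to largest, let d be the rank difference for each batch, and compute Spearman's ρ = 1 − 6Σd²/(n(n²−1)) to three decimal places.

0.679

Ranks of variable 1: 6, 1, 7, 5, 2, 3, 4
Ranks of variable 2: 3, 1, 7, 5, 2, 6, 4
d = r₁ − r₂: 3, 0, 0, 0, 0, -3, 0
d²: 9, 0, 0, 0, 0, 9, 0; Σd² = 18
ρ = 1 − 6·18/(7·48) = 1 − 108/336 = 0.679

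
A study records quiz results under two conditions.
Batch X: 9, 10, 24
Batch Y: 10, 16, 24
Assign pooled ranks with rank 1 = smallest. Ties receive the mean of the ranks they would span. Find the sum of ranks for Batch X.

Sorted (ascending): 9, 10, 10, 16, 24, 24
The 2 values of 10 occupy positions 2–3 → average rank (2+3)/2 = 2.5.
The 2 values of 24 occupy positions 5–6 → average rank (5+6)/2 = 5.5.
Batch X values → pooled ranks: 9→1, 10→2.5, 24→5.5
Rank sum = 1 + 2.5 + 5.5 = 9

9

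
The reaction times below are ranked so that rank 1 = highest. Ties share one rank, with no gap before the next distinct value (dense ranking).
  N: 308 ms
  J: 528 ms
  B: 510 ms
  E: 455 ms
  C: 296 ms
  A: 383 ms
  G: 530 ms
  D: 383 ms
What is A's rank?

5

Sorted (descending): 530, 528, 510, 455, 383, 383, 308, 296
The 2 values of 383 share dense rank 5.
Remaining distinct values take the next consecutive integers.
A has value 383 ms → rank 5.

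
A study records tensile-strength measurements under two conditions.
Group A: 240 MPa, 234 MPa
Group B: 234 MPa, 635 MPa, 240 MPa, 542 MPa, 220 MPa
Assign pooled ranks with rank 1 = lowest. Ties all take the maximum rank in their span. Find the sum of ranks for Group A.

8

Sorted (ascending): 220, 234, 234, 240, 240, 542, 635
The 2 values of 234 occupy positions 2–3 → each gets rank 3.
The 2 values of 240 occupy positions 4–5 → each gets rank 5.
Group A values → pooled ranks: 240→5, 234→3
Rank sum = 5 + 3 = 8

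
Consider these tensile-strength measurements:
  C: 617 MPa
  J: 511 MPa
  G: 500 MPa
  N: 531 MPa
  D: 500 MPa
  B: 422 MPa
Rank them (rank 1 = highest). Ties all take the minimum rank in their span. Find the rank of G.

Sorted (descending): 617, 531, 511, 500, 500, 422
The 2 values of 500 occupy positions 4–5 → each gets rank 4.
G has value 500 MPa → rank 4.

4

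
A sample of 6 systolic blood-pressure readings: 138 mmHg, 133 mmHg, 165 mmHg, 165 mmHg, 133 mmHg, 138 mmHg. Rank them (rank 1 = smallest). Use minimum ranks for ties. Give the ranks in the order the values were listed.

3, 1, 5, 5, 1, 3

Sorted (ascending): 133, 133, 138, 138, 165, 165
The 2 values of 133 occupy positions 1–2 → each gets rank 1.
The 2 values of 138 occupy positions 3–4 → each gets rank 3.
The 2 values of 165 occupy positions 5–6 → each gets rank 5.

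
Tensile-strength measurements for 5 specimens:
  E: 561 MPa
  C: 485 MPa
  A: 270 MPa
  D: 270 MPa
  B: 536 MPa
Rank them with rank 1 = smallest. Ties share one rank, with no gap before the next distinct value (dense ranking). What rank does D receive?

Sorted (ascending): 270, 270, 485, 536, 561
The 2 values of 270 share dense rank 1.
Remaining distinct values take the next consecutive integers.
D has value 270 MPa → rank 1.

1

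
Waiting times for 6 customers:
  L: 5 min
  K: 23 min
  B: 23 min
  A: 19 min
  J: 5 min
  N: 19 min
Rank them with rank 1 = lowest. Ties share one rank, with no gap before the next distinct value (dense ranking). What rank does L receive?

Sorted (ascending): 5, 5, 19, 19, 23, 23
The 2 values of 5 share dense rank 1.
The 2 values of 19 share dense rank 2.
The 2 values of 23 share dense rank 3.
L has value 5 min → rank 1.

1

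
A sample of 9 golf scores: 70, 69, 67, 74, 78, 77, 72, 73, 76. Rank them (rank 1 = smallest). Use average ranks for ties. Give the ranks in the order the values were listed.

Sorted (ascending): 67, 69, 70, 72, 73, 74, 76, 77, 78
No ties — each value takes its position as its rank.

3, 2, 1, 6, 9, 8, 4, 5, 7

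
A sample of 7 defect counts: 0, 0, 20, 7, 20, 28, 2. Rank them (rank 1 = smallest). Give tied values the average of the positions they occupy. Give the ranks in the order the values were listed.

Sorted (ascending): 0, 0, 2, 7, 20, 20, 28
The 2 values of 0 occupy positions 1–2 → average rank (1+2)/2 = 1.5.
The 2 values of 20 occupy positions 5–6 → average rank (5+6)/2 = 5.5.

1.5, 1.5, 5.5, 4, 5.5, 7, 3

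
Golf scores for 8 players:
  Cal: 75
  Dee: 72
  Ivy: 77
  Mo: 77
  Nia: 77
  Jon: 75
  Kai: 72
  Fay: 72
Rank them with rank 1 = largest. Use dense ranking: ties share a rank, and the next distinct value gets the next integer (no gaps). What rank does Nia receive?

1

Sorted (descending): 77, 77, 77, 75, 75, 72, 72, 72
The 3 values of 77 share dense rank 1.
The 2 values of 75 share dense rank 2.
The 3 values of 72 share dense rank 3.
Nia has value 77 → rank 1.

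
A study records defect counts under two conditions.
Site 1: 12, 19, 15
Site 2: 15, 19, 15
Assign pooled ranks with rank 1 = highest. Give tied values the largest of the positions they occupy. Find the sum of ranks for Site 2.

12

Sorted (descending): 19, 19, 15, 15, 15, 12
The 2 values of 19 occupy positions 1–2 → each gets rank 2.
The 3 values of 15 occupy positions 3–5 → each gets rank 5.
Site 2 values → pooled ranks: 15→5, 19→2, 15→5
Rank sum = 5 + 2 + 5 = 12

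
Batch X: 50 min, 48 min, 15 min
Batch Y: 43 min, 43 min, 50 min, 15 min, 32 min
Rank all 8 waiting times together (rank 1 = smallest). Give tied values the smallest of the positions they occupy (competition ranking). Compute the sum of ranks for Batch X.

14

Sorted (ascending): 15, 15, 32, 43, 43, 48, 50, 50
The 2 values of 15 occupy positions 1–2 → each gets rank 1.
The 2 values of 43 occupy positions 4–5 → each gets rank 4.
The 2 values of 50 occupy positions 7–8 → each gets rank 7.
Batch X values → pooled ranks: 50→7, 48→6, 15→1
Rank sum = 7 + 6 + 1 = 14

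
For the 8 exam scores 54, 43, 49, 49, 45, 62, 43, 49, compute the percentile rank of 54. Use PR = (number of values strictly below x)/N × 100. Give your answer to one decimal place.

75.0

N = 8.
Strictly below 54: 6. Equal to 54: 1.
PR = 6/8 × 100 = 75.0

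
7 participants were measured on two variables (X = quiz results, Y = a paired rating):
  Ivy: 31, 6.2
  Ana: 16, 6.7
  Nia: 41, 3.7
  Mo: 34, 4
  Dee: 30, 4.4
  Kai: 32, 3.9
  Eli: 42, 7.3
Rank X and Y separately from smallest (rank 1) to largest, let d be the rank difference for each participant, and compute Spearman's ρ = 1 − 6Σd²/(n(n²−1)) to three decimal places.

-0.179

Ranks of variable 1: 3, 1, 6, 5, 2, 4, 7
Ranks of variable 2: 5, 6, 1, 3, 4, 2, 7
d = r₁ − r₂: -2, -5, 5, 2, -2, 2, 0
d²: 4, 25, 25, 4, 4, 4, 0; Σd² = 66
ρ = 1 − 6·66/(7·48) = 1 − 396/336 = -0.179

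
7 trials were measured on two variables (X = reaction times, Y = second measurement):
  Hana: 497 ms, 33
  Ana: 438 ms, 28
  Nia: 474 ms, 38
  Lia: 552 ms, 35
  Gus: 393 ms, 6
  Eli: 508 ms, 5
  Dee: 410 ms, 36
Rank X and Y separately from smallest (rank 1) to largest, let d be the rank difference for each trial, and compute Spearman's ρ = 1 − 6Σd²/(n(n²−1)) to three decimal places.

Ranks of variable 1: 5, 3, 4, 7, 1, 6, 2
Ranks of variable 2: 4, 3, 7, 5, 2, 1, 6
d = r₁ − r₂: 1, 0, -3, 2, -1, 5, -4
d²: 1, 0, 9, 4, 1, 25, 16; Σd² = 56
ρ = 1 − 6·56/(7·48) = 1 − 336/336 = 0.000

0.000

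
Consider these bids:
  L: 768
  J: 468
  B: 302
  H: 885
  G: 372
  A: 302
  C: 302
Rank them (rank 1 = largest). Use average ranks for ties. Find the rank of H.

1

Sorted (descending): 885, 768, 468, 372, 302, 302, 302
The 3 values of 302 occupy positions 5–7 → average rank 6.
H has value 885 → rank 1.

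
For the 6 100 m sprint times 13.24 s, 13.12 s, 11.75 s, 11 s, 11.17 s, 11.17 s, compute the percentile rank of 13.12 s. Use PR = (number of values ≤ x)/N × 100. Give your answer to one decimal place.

83.3

N = 6.
Strictly below 13.12: 4. Equal to 13.12: 1.
PR = 5/6 × 100 = 83.3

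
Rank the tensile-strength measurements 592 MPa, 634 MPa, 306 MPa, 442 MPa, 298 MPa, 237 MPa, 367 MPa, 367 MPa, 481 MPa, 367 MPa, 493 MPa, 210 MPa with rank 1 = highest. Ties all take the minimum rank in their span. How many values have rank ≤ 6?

Sorted (descending): 634, 592, 493, 481, 442, 367, 367, 367, 306, 298, 237, 210
The 3 values of 367 occupy positions 6–8 → each gets rank 6.
Ranks ≤ 6: {1, 2, 3, 4, 5, 6, 6, 6} → 8 values.

8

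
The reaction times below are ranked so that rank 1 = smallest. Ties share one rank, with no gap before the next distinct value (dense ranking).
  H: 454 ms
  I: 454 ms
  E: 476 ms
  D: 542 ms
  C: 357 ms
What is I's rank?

Sorted (ascending): 357, 454, 454, 476, 542
The 2 values of 454 share dense rank 2.
Remaining distinct values take the next consecutive integers.
I has value 454 ms → rank 2.

2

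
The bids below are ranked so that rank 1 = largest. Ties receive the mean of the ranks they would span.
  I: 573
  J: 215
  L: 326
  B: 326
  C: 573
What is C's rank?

1.5

Sorted (descending): 573, 573, 326, 326, 215
The 2 values of 573 occupy positions 1–2 → average rank (1+2)/2 = 1.5.
The 2 values of 326 occupy positions 3–4 → average rank (3+4)/2 = 3.5.
C has value 573 → rank 1.5.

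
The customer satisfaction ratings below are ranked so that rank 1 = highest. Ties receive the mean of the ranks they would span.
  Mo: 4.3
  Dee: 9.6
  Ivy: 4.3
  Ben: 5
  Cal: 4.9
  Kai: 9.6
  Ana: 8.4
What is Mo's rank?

Sorted (descending): 9.6, 9.6, 8.4, 5, 4.9, 4.3, 4.3
The 2 values of 9.6 occupy positions 1–2 → average rank (1+2)/2 = 1.5.
The 2 values of 4.3 occupy positions 6–7 → average rank (6+7)/2 = 6.5.
Mo has value 4.3 → rank 6.5.

6.5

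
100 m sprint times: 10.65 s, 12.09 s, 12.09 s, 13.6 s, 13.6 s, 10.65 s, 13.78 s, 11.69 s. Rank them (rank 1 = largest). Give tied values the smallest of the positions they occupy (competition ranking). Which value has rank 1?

Sorted (descending): 13.78, 13.6, 13.6, 12.09, 12.09, 11.69, 10.65, 10.65
The 2 values of 13.6 occupy positions 2–3 → each gets rank 2.
The 2 values of 12.09 occupy positions 4–5 → each gets rank 4.
The 2 values of 10.65 occupy positions 7–8 → each gets rank 7.
Rank 1 → value 13.78.

13.78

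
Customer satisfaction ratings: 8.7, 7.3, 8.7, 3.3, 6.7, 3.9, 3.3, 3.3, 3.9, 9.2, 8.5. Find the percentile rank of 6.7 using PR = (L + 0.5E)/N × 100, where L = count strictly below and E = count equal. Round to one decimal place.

N = 11.
Strictly below 6.7: 5. Equal to 6.7: 1.
PR = (5 + 0.5·1)/11 × 100 = 50.0

50.0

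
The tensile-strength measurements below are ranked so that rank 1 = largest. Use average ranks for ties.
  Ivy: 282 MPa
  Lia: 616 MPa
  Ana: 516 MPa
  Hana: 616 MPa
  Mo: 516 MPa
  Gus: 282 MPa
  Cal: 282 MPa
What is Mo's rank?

3.5

Sorted (descending): 616, 616, 516, 516, 282, 282, 282
The 2 values of 616 occupy positions 1–2 → average rank (1+2)/2 = 1.5.
The 2 values of 516 occupy positions 3–4 → average rank (3+4)/2 = 3.5.
The 3 values of 282 occupy positions 5–7 → average rank 6.
Mo has value 516 MPa → rank 3.5.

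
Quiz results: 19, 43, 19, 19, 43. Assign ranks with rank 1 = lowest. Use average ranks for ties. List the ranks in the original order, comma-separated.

Sorted (ascending): 19, 19, 19, 43, 43
The 3 values of 19 occupy positions 1–3 → average rank 2.
The 2 values of 43 occupy positions 4–5 → average rank (4+5)/2 = 4.5.

2, 4.5, 2, 2, 4.5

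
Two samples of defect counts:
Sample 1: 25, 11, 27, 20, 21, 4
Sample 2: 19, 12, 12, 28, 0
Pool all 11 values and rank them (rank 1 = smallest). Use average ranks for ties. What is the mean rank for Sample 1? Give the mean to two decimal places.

6.50

Sorted (ascending): 0, 4, 11, 12, 12, 19, 20, 21, 25, 27, 28
The 2 values of 12 occupy positions 4–5 → average rank (4+5)/2 = 4.5.
Sample 1 values → pooled ranks: 25→9, 11→3, 27→10, 20→7, 21→8, 4→2
Mean rank = (9 + 3 + 10 + 7 + 8 + 2) / 6 = 6.50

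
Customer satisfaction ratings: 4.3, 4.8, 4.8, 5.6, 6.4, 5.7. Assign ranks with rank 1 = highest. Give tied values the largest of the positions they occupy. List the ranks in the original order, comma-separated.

6, 5, 5, 3, 1, 2

Sorted (descending): 6.4, 5.7, 5.6, 4.8, 4.8, 4.3
The 2 values of 4.8 occupy positions 4–5 → each gets rank 5.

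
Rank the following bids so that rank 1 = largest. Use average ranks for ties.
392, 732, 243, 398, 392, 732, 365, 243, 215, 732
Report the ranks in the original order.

Sorted (descending): 732, 732, 732, 398, 392, 392, 365, 243, 243, 215
The 3 values of 732 occupy positions 1–3 → average rank 2.
The 2 values of 392 occupy positions 5–6 → average rank (5+6)/2 = 5.5.
The 2 values of 243 occupy positions 8–9 → average rank (8+9)/2 = 8.5.

5.5, 2, 8.5, 4, 5.5, 2, 7, 8.5, 10, 2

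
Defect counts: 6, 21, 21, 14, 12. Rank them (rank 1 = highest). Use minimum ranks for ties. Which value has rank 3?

Sorted (descending): 21, 21, 14, 12, 6
The 2 values of 21 occupy positions 1–2 → each gets rank 1.
Rank 3 → value 14.

14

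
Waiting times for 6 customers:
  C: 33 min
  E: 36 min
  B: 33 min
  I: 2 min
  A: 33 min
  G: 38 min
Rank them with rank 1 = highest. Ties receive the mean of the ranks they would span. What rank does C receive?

Sorted (descending): 38, 36, 33, 33, 33, 2
The 3 values of 33 occupy positions 3–5 → average rank 4.
C has value 33 min → rank 4.

4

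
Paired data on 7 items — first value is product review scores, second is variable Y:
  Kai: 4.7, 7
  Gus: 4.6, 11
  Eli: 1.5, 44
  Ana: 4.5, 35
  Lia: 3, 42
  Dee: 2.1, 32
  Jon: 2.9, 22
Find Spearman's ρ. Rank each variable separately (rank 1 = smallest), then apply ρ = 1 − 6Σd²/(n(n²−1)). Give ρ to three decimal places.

-0.714

Ranks of variable 1: 7, 6, 1, 5, 4, 2, 3
Ranks of variable 2: 1, 2, 7, 5, 6, 4, 3
d = r₁ − r₂: 6, 4, -6, 0, -2, -2, 0
d²: 36, 16, 36, 0, 4, 4, 0; Σd² = 96
ρ = 1 − 6·96/(7·48) = 1 − 576/336 = -0.714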